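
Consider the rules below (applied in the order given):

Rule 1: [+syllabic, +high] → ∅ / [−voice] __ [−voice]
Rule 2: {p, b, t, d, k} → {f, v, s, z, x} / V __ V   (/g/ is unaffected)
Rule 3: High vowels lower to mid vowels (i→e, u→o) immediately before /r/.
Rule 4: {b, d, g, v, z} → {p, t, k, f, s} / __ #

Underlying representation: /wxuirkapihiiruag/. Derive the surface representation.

Rule 1 (high vowel syncope): /i/ is a high vowel flanked by voiceless consonants /p/ and /h/, so it deletes. /wxuirkapihiiruag/ → wxuirkaphiiruag.
Rule 2 (intervocalic spirantization): no segment meets the environment; /wxuirkaphiiruag/ is unchanged.
Rule 3 (pre-rhotic lowering): /i/ is a high vowel immediately before /r/, so it lowers to [e]. /i/ is a high vowel immediately before /r/, so it lowers to [e]. /wxuirkaphiiruag/ → wxuerkaphieruag.
Rule 4 (final devoicing): /g/ is a voiced obstruent in word-final position, so it devoices to [k]. /wxuerkaphieruag/ → wxuerkaphieruak.

wxuerkaphieruak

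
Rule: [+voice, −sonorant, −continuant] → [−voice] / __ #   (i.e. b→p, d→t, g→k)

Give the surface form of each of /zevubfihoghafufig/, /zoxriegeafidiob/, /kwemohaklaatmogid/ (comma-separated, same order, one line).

zevubfihoghafufik, zoxriegeafidiop, kwemohaklaatmogit

/zevubfihoghafufig/: /g/ is a voiced stop in word-final position, so it devoices to [k]. → [zevubfihoghafufik].
/zoxriegeafidiob/: /b/ is a voiced stop in word-final position, so it devoices to [p]. → [zoxriegeafidiop].
/kwemohaklaatmogid/: /d/ is a voiced stop in word-final position, so it devoices to [t]. → [kwemohaklaatmogit].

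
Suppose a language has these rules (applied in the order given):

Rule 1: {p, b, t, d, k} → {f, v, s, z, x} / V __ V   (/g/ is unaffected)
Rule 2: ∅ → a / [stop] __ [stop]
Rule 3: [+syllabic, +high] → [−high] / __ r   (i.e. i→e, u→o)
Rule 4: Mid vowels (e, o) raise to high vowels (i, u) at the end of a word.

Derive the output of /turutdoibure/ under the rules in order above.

Rule 1 (intervocalic spirantization): /b/ is a stop between vowels /i/ and /u/, so it spirantizes to the fricative [v]. /turutdoibure/ → turutdoivure.
Rule 2 (stop-cluster a-epenthesis): /t/ and /d/ form a stop–stop cluster, so [a] is inserted between them. /turutdoivure/ → turutadoivure.
Rule 3 (pre-rhotic lowering): /u/ is a high vowel immediately before /r/, so it lowers to [o]. /u/ is a high vowel immediately before /r/, so it lowers to [o]. /turutadoivure/ → torutadoivore.
Rule 4 (final vowel raising): /e/ is a mid vowel in word-final position, so it raises to [i]. /torutadoivore/ → torutadoivori.

torutadoivori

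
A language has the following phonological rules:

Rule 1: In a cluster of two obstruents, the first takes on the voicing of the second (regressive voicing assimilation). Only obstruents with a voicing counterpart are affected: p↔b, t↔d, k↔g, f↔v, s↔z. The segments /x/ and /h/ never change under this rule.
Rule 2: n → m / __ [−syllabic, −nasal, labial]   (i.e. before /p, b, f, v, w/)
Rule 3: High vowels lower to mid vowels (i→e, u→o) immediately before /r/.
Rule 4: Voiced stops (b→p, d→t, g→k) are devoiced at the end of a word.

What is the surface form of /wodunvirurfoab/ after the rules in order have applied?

wodumverorfoap

Rule 1 (regressive voicing assimilation): no segment meets the environment; /wodunvirurfoab/ is unchanged.
Rule 2 (nasal place assimilation): /n/ precedes the labial consonant /v/, so it assimilates in place to [m]. /wodunvirurfoab/ → wodumvirurfoab.
Rule 3 (pre-rhotic lowering): /i/ is a high vowel immediately before /r/, so it lowers to [e]. /u/ is a high vowel immediately before /r/, so it lowers to [o]. /wodumvirurfoab/ → wodumverorfoab.
Rule 4 (final devoicing): /b/ is a voiced stop in word-final position, so it devoices to [p]. /wodumverorfoab/ → wodumverorfoap.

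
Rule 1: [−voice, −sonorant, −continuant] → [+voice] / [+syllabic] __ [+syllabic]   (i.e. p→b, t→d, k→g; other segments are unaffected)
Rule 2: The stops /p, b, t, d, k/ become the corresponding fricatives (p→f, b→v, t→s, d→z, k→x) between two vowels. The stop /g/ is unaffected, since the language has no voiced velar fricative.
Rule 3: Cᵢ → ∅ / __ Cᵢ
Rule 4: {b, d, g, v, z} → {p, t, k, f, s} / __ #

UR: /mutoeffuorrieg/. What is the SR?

muzoefuoriek

Rule 1 (intervocalic voicing): /t/ is a voiceless stop between vowels /u/ and /o/, so it voices to [d]. /mutoeffuorrieg/ → mudoeffuorrieg.
Rule 2 (intervocalic spirantization): /d/ is a stop between vowels /u/ and /o/, so it spirantizes to the fricative [z]. /mudoeffuorrieg/ → muzoeffuorrieg.
Rule 3 (degemination): /ff/ is a geminate; the first /f/ deletes. /rr/ is a geminate; the first /r/ deletes. /muzoeffuorrieg/ → muzoefuorieg.
Rule 4 (final devoicing): /g/ is a voiced obstruent in word-final position, so it devoices to [k]. /muzoefuorieg/ → muzoefuoriek.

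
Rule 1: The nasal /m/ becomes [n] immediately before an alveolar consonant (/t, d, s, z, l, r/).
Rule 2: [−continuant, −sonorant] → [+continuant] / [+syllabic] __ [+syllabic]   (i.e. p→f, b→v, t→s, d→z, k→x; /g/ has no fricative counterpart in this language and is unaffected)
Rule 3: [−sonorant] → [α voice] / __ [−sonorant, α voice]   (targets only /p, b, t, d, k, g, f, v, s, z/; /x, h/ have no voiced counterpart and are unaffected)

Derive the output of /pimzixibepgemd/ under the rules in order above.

Rule 1 (nasal place assimilation): /m/ precedes the alveolar consonant /z/, so it assimilates in place to [n]. /m/ precedes the alveolar consonant /d/, so it assimilates in place to [n]. /pimzixibepgemd/ → pinzixibepgend.
Rule 2 (intervocalic spirantization): /b/ is a stop between vowels /i/ and /e/, so it spirantizes to the fricative [v]. /pinzixibepgend/ → pinzixivepgend.
Rule 3 (regressive voicing assimilation): /p/ precedes the voiced obstruent /g/, so it voices to [b] by assimilation. /pinzixivepgend/ → pinzixivebgend.

pinzixivebgend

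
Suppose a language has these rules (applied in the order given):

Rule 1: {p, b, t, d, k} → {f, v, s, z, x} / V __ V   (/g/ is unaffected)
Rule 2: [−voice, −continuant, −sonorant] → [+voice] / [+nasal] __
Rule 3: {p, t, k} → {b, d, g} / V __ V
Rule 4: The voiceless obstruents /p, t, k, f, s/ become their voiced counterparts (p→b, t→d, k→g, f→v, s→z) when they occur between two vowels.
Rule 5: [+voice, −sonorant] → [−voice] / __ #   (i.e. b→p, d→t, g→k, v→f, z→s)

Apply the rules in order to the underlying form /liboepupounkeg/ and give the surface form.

Rule 1 (intervocalic spirantization): /b/ is a stop between vowels /i/ and /o/, so it spirantizes to the fricative [v]. /p/ is a stop between vowels /e/ and /u/, so it spirantizes to the fricative [f]. /p/ is a stop between vowels /u/ and /o/, so it spirantizes to the fricative [f]. /liboepupounkeg/ → livoefufounkeg.
Rule 2 (post-nasal voicing): /k/ is a voiceless stop immediately after the nasal /n/, so it voices to [g]. /livoefufounkeg/ → livoefufoungeg.
Rule 3 (intervocalic voicing): no segment meets the environment; /livoefufoungeg/ is unchanged.
Rule 4 (intervocalic voicing): /f/ is a voiceless obstruent between vowels /e/ and /u/, so it voices to [v]. /f/ is a voiceless obstruent between vowels /u/ and /o/, so it voices to [v]. /livoefufoungeg/ → livoevuvoungeg.
Rule 5 (final devoicing): /g/ is a voiced obstruent in word-final position, so it devoices to [k]. /livoevuvoungeg/ → livoevuvoungek.

livoevuvoungek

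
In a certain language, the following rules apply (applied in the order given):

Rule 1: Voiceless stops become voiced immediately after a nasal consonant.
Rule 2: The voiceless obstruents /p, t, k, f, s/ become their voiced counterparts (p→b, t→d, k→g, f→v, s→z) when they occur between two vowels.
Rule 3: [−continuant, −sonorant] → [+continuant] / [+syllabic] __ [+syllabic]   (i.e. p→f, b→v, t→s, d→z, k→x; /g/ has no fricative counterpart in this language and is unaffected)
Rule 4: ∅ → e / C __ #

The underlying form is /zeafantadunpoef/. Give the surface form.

zeavandazunboefe

Rule 1 (post-nasal voicing): /t/ is a voiceless stop immediately after the nasal /n/, so it voices to [d]. /p/ is a voiceless stop immediately after the nasal /n/, so it voices to [b]. /zeafantadunpoef/ → zeafandadunboef.
Rule 2 (intervocalic voicing): /f/ is a voiceless obstruent between vowels /a/ and /a/, so it voices to [v]. /zeafandadunboef/ → zeavandadunboef.
Rule 3 (intervocalic spirantization): /d/ is a stop between vowels /a/ and /u/, so it spirantizes to the fricative [z]. /zeavandadunboef/ → zeavandazunboef.
Rule 4 (final e-epenthesis): the form ends in the consonant /f/, so [e] is inserted word-finally. /zeavandazunboef/ → zeavandazunboefe.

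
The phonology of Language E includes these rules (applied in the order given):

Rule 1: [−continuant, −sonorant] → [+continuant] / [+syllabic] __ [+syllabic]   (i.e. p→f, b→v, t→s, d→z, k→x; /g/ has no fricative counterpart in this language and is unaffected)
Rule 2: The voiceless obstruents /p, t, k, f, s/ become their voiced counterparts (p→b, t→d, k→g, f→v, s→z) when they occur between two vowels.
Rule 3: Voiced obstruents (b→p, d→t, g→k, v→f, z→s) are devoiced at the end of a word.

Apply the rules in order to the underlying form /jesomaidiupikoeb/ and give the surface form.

jezomaiziuvixoep

Rule 1 (intervocalic spirantization): /d/ is a stop between vowels /i/ and /i/, so it spirantizes to the fricative [z]. /p/ is a stop between vowels /u/ and /i/, so it spirantizes to the fricative [f]. /k/ is a stop between vowels /i/ and /o/, so it spirantizes to the fricative [x]. /jesomaidiupikoeb/ → jesomaiziufixoeb.
Rule 2 (intervocalic voicing): /s/ is a voiceless obstruent between vowels /e/ and /o/, so it voices to [z]. /f/ is a voiceless obstruent between vowels /u/ and /i/, so it voices to [v]. /jesomaiziufixoeb/ → jezomaiziuvixoeb.
Rule 3 (final devoicing): /b/ is a voiced obstruent in word-final position, so it devoices to [p]. /jezomaiziuvixoeb/ → jezomaiziuvixoep.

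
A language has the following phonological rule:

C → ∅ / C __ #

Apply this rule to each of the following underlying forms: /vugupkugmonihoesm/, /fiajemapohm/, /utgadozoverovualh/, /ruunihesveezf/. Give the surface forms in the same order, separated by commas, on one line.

vugupkugmonihoes, fiajemapoh, utgadozoverovual, ruunihesveez

/vugupkugmonihoesm/: /m/ is the second consonant of a word-final cluster /sm/, so it deletes. → [vugupkugmonihoes].
/fiajemapohm/: /m/ is the second consonant of a word-final cluster /hm/, so it deletes. → [fiajemapoh].
/utgadozoverovualh/: /h/ is the second consonant of a word-final cluster /lh/, so it deletes. → [utgadozoverovual].
/ruunihesveezf/: /f/ is the second consonant of a word-final cluster /zf/, so it deletes. → [ruunihesveez].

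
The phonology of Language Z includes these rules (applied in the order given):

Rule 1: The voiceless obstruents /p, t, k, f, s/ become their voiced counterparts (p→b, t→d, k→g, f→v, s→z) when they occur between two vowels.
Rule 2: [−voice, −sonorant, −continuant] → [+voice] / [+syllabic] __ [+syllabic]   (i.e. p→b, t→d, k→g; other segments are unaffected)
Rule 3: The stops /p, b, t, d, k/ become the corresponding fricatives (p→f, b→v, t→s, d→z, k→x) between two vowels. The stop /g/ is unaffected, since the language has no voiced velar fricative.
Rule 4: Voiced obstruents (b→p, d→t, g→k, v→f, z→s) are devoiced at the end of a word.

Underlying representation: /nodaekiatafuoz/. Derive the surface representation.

nozaegiazavuos

Rule 1 (intervocalic voicing): /k/ is a voiceless obstruent between vowels /e/ and /i/, so it voices to [g]. /t/ is a voiceless obstruent between vowels /a/ and /a/, so it voices to [d]. /f/ is a voiceless obstruent between vowels /a/ and /u/, so it voices to [v]. /nodaekiatafuoz/ → nodaegiadavuoz.
Rule 2 (intervocalic voicing): no segment meets the environment; /nodaegiadavuoz/ is unchanged.
Rule 3 (intervocalic spirantization): /d/ is a stop between vowels /o/ and /a/, so it spirantizes to the fricative [z]. /d/ is a stop between vowels /a/ and /a/, so it spirantizes to the fricative [z]. /nodaegiadavuoz/ → nozaegiazavuoz.
Rule 4 (final devoicing): /z/ is a voiced obstruent in word-final position, so it devoices to [s]. /nozaegiazavuoz/ → nozaegiazavuos.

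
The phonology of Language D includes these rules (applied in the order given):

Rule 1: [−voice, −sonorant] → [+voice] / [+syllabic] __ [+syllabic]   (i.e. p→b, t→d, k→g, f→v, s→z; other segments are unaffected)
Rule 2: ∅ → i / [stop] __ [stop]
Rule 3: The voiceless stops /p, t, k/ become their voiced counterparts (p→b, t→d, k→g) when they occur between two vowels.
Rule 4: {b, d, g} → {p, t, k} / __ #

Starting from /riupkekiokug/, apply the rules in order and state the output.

Rule 1 (intervocalic voicing): /k/ is a voiceless obstruent between vowels /e/ and /i/, so it voices to [g]. /k/ is a voiceless obstruent between vowels /o/ and /u/, so it voices to [g]. /riupkekiokug/ → riupkegiogug.
Rule 2 (stop-cluster i-epenthesis): /p/ and /k/ form a stop–stop cluster, so [i] is inserted between them. /riupkegiogug/ → riupikegiogug.
Rule 3 (intervocalic voicing): /p/ is a voiceless stop between vowels /u/ and /i/, so it voices to [b]. /k/ is a voiceless stop between vowels /i/ and /e/, so it voices to [g]. /riupikegiogug/ → riubigegiogug.
Rule 4 (final devoicing): /g/ is a voiced stop in word-final position, so it devoices to [k]. /riubigegiogug/ → riubigegioguk.

riubigegioguk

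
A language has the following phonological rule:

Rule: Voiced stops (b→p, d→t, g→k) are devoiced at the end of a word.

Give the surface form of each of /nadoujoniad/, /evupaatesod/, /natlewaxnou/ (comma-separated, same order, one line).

nadoujoniat, evupaatesot, natlewaxnou

/nadoujoniad/: /d/ is a voiced stop in word-final position, so it devoices to [t]. → [nadoujoniat].
/evupaatesod/: /d/ is a voiced stop in word-final position, so it devoices to [t]. → [evupaatesot].
/natlewaxnou/: the rule's environment is not met; surfaces unchanged as [natlewaxnou].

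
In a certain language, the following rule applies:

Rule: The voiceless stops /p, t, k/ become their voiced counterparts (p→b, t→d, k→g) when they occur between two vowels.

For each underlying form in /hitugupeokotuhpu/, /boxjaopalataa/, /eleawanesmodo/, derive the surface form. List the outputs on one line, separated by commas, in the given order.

/hitugupeokotuhpu/: /t/ is a voiceless stop between vowels /i/ and /u/, so it voices to [d]. /p/ is a voiceless stop between vowels /u/ and /e/, so it voices to [b]. /k/ is a voiceless stop between vowels /o/ and /o/, so it voices to [g]. /t/ is a voiceless stop between vowels /o/ and /u/, so it voices to [d]. → [hidugubeogoduhpu].
/boxjaopalataa/: /p/ is a voiceless stop between vowels /o/ and /a/, so it voices to [b]. /t/ is a voiceless stop between vowels /a/ and /a/, so it voices to [d]. → [boxjaobaladaa].
/eleawanesmodo/: the rule's environment is not met; surfaces unchanged as [eleawanesmodo].

hidugubeogoduhpu, boxjaobaladaa, eleawanesmodo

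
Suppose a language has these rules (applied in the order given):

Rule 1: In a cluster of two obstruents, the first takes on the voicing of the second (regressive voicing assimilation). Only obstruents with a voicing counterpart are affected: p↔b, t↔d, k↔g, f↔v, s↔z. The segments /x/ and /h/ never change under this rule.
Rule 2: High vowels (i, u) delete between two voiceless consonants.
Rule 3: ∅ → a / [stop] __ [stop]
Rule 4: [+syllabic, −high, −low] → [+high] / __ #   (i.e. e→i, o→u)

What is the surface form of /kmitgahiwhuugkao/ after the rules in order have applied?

kmidagahiwhuukakau

Rule 1 (regressive voicing assimilation): /t/ precedes the voiced obstruent /g/, so it voices to [d] by assimilation. /g/ precedes the voiceless obstruent /k/, so it devoices to [k] by assimilation. /kmitgahiwhuugkao/ → kmidgahiwhuukkao.
Rule 2 (high vowel syncope): no segment meets the environment; /kmidgahiwhuukkao/ is unchanged.
Rule 3 (stop-cluster a-epenthesis): /d/ and /g/ form a stop–stop cluster, so [a] is inserted between them. /k/ and /k/ form a stop–stop cluster, so [a] is inserted between them. /kmidgahiwhuukkao/ → kmidagahiwhuukakao.
Rule 4 (final vowel raising): /o/ is a mid vowel in word-final position, so it raises to [u]. /kmidagahiwhuukakao/ → kmidagahiwhuukakau.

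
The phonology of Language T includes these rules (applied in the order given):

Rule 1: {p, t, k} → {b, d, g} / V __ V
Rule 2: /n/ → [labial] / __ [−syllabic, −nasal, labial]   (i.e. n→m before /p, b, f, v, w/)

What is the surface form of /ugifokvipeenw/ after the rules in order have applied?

ugifokvibeemw

Rule 1 (intervocalic voicing): /p/ is a voiceless stop between vowels /i/ and /e/, so it voices to [b]. /ugifokvipeenw/ → ugifokvibeenw.
Rule 2 (nasal place assimilation): /n/ precedes the labial consonant /w/, so it assimilates in place to [m]. /ugifokvibeenw/ → ugifokvibeemw.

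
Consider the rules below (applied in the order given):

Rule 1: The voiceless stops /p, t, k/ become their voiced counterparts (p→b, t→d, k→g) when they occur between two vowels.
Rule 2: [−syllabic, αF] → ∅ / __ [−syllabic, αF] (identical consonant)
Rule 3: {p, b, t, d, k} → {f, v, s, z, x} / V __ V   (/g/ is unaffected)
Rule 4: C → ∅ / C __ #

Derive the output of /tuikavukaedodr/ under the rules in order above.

tuigavugaezod

Rule 1 (intervocalic voicing): /k/ is a voiceless stop between vowels /i/ and /a/, so it voices to [g]. /k/ is a voiceless stop between vowels /u/ and /a/, so it voices to [g]. /tuikavukaedodr/ → tuigavugaedodr.
Rule 2 (degemination): no segment meets the environment; /tuigavugaedodr/ is unchanged.
Rule 3 (intervocalic spirantization): /d/ is a stop between vowels /e/ and /o/, so it spirantizes to the fricative [z]. /tuigavugaedodr/ → tuigavugaezodr.
Rule 4 (final cluster simplification): /r/ is the second consonant of a word-final cluster /dr/, so it deletes. /tuigavugaezodr/ → tuigavugaezod.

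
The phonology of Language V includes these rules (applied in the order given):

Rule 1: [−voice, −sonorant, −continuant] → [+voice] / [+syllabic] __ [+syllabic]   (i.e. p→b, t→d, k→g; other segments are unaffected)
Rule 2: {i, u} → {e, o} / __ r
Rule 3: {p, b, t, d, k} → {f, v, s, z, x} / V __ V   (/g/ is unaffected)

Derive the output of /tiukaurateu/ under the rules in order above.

Rule 1 (intervocalic voicing): /k/ is a voiceless stop between vowels /u/ and /a/, so it voices to [g]. /t/ is a voiceless stop between vowels /a/ and /e/, so it voices to [d]. /tiukaurateu/ → tiugauradeu.
Rule 2 (pre-rhotic lowering): /u/ is a high vowel immediately before /r/, so it lowers to [o]. /tiugauradeu/ → tiugaoradeu.
Rule 3 (intervocalic spirantization): /d/ is a stop between vowels /a/ and /e/, so it spirantizes to the fricative [z]. /tiugaoradeu/ → tiugaorazeu.

tiugaorazeu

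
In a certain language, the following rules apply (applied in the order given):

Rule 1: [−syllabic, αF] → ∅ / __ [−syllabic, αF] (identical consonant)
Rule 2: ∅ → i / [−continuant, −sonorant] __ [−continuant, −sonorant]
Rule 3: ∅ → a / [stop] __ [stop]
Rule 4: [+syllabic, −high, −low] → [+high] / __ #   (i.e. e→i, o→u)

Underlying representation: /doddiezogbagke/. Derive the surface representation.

dodiezogibagiki

Rule 1 (degemination): /dd/ is a geminate; the first /d/ deletes. /doddiezogbagke/ → dodiezogbagke.
Rule 2 (stop-cluster i-epenthesis): /g/ and /b/ form a stop–stop cluster, so [i] is inserted between them. /g/ and /k/ form a stop–stop cluster, so [i] is inserted between them. /dodiezogbagke/ → dodiezogibagike.
Rule 3 (stop-cluster a-epenthesis): no segment meets the environment; /dodiezogibagike/ is unchanged.
Rule 4 (final vowel raising): /e/ is a mid vowel in word-final position, so it raises to [i]. /dodiezogibagike/ → dodiezogibagiki.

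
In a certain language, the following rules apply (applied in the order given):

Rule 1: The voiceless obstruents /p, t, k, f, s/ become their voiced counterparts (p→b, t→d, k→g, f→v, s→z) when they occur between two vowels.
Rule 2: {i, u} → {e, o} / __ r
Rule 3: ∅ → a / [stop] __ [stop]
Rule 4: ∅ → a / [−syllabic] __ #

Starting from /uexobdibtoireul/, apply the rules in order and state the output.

uexobadibatoereula

Rule 1 (intervocalic voicing): no segment meets the environment; /uexobdibtoireul/ is unchanged.
Rule 2 (pre-rhotic lowering): /i/ is a high vowel immediately before /r/, so it lowers to [e]. /uexobdibtoireul/ → uexobdibtoereul.
Rule 3 (stop-cluster a-epenthesis): /b/ and /d/ form a stop–stop cluster, so [a] is inserted between them. /b/ and /t/ form a stop–stop cluster, so [a] is inserted between them. /uexobdibtoereul/ → uexobadibatoereul.
Rule 4 (final a-epenthesis): the form ends in the consonant /l/, so [a] is inserted word-finally. /uexobadibatoereul/ → uexobadibatoereula.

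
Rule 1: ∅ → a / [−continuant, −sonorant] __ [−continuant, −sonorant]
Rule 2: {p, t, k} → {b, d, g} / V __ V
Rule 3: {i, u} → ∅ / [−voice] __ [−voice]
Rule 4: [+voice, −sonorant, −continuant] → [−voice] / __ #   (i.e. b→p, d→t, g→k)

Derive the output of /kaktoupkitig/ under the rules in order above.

kagadoubagidik

Rule 1 (stop-cluster a-epenthesis): /k/ and /t/ form a stop–stop cluster, so [a] is inserted between them. /p/ and /k/ form a stop–stop cluster, so [a] is inserted between them. /kaktoupkitig/ → kakatoupakitig.
Rule 2 (intervocalic voicing): /k/ is a voiceless stop between vowels /a/ and /a/, so it voices to [g]. /t/ is a voiceless stop between vowels /a/ and /o/, so it voices to [d]. /p/ is a voiceless stop between vowels /u/ and /a/, so it voices to [b]. /k/ is a voiceless stop between vowels /a/ and /i/, so it voices to [g]. /t/ is a voiceless stop between vowels /i/ and /i/, so it voices to [d]. /kakatoupakitig/ → kagadoubagidig.
Rule 3 (high vowel syncope): no segment meets the environment; /kagadoubagidig/ is unchanged.
Rule 4 (final devoicing): /g/ is a voiced stop in word-final position, so it devoices to [k]. /kagadoubagidig/ → kagadoubagidik.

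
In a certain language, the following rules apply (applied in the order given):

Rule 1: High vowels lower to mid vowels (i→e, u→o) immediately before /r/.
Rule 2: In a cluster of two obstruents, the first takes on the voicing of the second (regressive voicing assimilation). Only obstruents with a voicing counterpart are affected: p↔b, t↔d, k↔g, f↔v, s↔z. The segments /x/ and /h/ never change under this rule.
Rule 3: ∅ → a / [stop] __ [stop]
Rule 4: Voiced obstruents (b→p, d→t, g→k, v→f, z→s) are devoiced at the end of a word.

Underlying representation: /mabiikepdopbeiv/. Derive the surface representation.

mabiikebadobabeif

Rule 1 (pre-rhotic lowering): no segment meets the environment; /mabiikepdopbeiv/ is unchanged.
Rule 2 (regressive voicing assimilation): /p/ precedes the voiced obstruent /d/, so it voices to [b] by assimilation. /p/ precedes the voiced obstruent /b/, so it voices to [b] by assimilation. /mabiikepdopbeiv/ → mabiikebdobbeiv.
Rule 3 (stop-cluster a-epenthesis): /b/ and /d/ form a stop–stop cluster, so [a] is inserted between them. /b/ and /b/ form a stop–stop cluster, so [a] is inserted between them. /mabiikebdobbeiv/ → mabiikebadobabeiv.
Rule 4 (final devoicing): /v/ is a voiced obstruent in word-final position, so it devoices to [f]. /mabiikebadobabeiv/ → mabiikebadobabeif.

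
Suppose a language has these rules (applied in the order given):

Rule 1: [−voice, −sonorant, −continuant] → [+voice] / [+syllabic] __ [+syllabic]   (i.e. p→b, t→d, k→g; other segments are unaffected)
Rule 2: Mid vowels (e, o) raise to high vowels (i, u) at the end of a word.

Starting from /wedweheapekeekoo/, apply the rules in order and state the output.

wedweheabegeegou

Rule 1 (intervocalic voicing): /p/ is a voiceless stop between vowels /a/ and /e/, so it voices to [b]. /k/ is a voiceless stop between vowels /e/ and /e/, so it voices to [g]. /k/ is a voiceless stop between vowels /e/ and /o/, so it voices to [g]. /wedweheapekeekoo/ → wedweheabegeegoo.
Rule 2 (final vowel raising): /o/ is a mid vowel in word-final position, so it raises to [u]. /wedweheabegeegoo/ → wedweheabegeegou.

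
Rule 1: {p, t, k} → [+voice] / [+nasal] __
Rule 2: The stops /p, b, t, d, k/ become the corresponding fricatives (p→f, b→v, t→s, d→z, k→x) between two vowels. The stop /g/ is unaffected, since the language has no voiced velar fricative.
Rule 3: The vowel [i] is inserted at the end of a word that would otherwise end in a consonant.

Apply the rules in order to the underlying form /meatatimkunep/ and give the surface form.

Rule 1 (post-nasal voicing): /k/ is a voiceless stop immediately after the nasal /m/, so it voices to [g]. /meatatimkunep/ → meatatimgunep.
Rule 2 (intervocalic spirantization): /t/ is a stop between vowels /a/ and /a/, so it spirantizes to the fricative [s]. /t/ is a stop between vowels /a/ and /i/, so it spirantizes to the fricative [s]. /meatatimgunep/ → measasimgunep.
Rule 3 (final i-epenthesis): the form ends in the consonant /p/, so [i] is inserted word-finally. /measasimgunep/ → measasimgunepi.

measasimgunepi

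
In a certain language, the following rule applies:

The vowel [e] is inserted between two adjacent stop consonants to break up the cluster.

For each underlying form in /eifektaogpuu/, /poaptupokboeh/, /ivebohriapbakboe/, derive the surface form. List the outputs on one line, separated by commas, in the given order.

eifeketaogepuu, poapetupokeboeh, ivebohriapebakeboe

/eifektaogpuu/: /k/ and /t/ form a stop–stop cluster, so [e] is inserted between them. /g/ and /p/ form a stop–stop cluster, so [e] is inserted between them. → [eifeketaogepuu].
/poaptupokboeh/: /p/ and /t/ form a stop–stop cluster, so [e] is inserted between them. /k/ and /b/ form a stop–stop cluster, so [e] is inserted between them. → [poapetupokeboeh].
/ivebohriapbakboe/: /p/ and /b/ form a stop–stop cluster, so [e] is inserted between them. /k/ and /b/ form a stop–stop cluster, so [e] is inserted between them. → [ivebohriapebakeboe].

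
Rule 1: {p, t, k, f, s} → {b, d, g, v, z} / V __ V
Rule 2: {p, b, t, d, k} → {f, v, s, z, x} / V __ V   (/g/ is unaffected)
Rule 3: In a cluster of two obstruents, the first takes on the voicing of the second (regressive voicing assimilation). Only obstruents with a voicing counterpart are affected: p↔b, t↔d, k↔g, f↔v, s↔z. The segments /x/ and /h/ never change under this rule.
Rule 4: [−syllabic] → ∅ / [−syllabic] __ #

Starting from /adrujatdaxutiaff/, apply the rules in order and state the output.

Rule 1 (intervocalic voicing): /t/ is a voiceless obstruent between vowels /u/ and /i/, so it voices to [d]. /adrujatdaxutiaff/ → adrujatdaxudiaff.
Rule 2 (intervocalic spirantization): /d/ is a stop between vowels /u/ and /i/, so it spirantizes to the fricative [z]. /adrujatdaxudiaff/ → adrujatdaxuziaff.
Rule 3 (regressive voicing assimilation): /t/ precedes the voiced obstruent /d/, so it voices to [d] by assimilation. /adrujatdaxuziaff/ → adrujaddaxuziaff.
Rule 4 (final cluster simplification): /f/ is the second consonant of a word-final cluster /ff/, so it deletes. /adrujaddaxuziaff/ → adrujaddaxuziaf.

adrujaddaxuziaf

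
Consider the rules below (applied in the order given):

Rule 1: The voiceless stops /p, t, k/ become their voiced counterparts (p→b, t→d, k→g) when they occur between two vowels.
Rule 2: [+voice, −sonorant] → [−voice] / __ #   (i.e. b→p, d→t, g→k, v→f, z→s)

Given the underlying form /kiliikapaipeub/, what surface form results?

kiliigabaibeup

Rule 1 (intervocalic voicing): /k/ is a voiceless stop between vowels /i/ and /a/, so it voices to [g]. /p/ is a voiceless stop between vowels /a/ and /a/, so it voices to [b]. /p/ is a voiceless stop between vowels /i/ and /e/, so it voices to [b]. /kiliikapaipeub/ → kiliigabaibeub.
Rule 2 (final devoicing): /b/ is a voiced obstruent in word-final position, so it devoices to [p]. /kiliigabaibeub/ → kiliigabaibeup.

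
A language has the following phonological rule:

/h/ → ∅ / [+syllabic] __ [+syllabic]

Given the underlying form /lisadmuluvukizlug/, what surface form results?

lisadmuluvukizlug

No segment of /lisadmuluvukizlug/ meets the structural description of the rule, so the form surfaces unchanged.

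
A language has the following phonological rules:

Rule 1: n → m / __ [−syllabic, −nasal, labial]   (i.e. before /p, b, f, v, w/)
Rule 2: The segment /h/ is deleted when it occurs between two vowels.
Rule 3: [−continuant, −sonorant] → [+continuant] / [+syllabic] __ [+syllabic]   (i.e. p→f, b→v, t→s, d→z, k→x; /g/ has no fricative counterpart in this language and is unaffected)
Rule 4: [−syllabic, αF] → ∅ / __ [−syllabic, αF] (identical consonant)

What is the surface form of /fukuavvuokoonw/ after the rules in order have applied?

Rule 1 (nasal place assimilation): /n/ precedes the labial consonant /w/, so it assimilates in place to [m]. /fukuavvuokoonw/ → fukuavvuokoomw.
Rule 2 (intervocalic h-deletion): no segment meets the environment; /fukuavvuokoomw/ is unchanged.
Rule 3 (intervocalic spirantization): /k/ is a stop between vowels /u/ and /u/, so it spirantizes to the fricative [x]. /k/ is a stop between vowels /o/ and /o/, so it spirantizes to the fricative [x]. /fukuavvuokoomw/ → fuxuavvuoxoomw.
Rule 4 (degemination): /vv/ is a geminate; the first /v/ deletes. /fuxuavvuoxoomw/ → fuxuavuoxoomw.

fuxuavuoxoomw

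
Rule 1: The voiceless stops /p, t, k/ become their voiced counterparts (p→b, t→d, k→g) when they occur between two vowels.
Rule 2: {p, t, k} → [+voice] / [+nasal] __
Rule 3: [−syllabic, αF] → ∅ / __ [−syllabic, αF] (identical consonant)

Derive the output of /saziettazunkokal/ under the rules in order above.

Rule 1 (intervocalic voicing): /k/ is a voiceless stop between vowels /o/ and /a/, so it voices to [g]. /saziettazunkokal/ → saziettazunkogal.
Rule 2 (post-nasal voicing): /k/ is a voiceless stop immediately after the nasal /n/, so it voices to [g]. /saziettazunkogal/ → saziettazungogal.
Rule 3 (degemination): /tt/ is a geminate; the first /t/ deletes. /saziettazungogal/ → sazietazungogal.

sazietazungogal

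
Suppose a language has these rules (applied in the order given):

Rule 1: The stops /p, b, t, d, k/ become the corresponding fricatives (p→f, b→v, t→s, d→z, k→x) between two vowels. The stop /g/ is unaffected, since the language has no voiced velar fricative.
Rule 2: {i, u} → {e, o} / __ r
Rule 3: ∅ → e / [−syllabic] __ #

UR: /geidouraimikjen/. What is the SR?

Rule 1 (intervocalic spirantization): /d/ is a stop between vowels /i/ and /o/, so it spirantizes to the fricative [z]. /geidouraimikjen/ → geizouraimikjen.
Rule 2 (pre-rhotic lowering): /u/ is a high vowel immediately before /r/, so it lowers to [o]. /geizouraimikjen/ → geizooraimikjen.
Rule 3 (final e-epenthesis): the form ends in the consonant /n/, so [e] is inserted word-finally. /geizooraimikjen/ → geizooraimikjene.

geizooraimikjene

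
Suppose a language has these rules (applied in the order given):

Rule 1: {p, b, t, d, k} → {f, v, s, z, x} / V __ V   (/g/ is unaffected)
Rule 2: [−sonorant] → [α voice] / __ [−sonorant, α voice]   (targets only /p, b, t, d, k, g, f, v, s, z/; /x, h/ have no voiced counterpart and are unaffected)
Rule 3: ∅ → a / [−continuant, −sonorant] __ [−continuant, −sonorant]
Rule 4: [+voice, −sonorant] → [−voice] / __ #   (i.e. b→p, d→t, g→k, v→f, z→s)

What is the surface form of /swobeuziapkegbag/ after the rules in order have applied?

Rule 1 (intervocalic spirantization): /b/ is a stop between vowels /o/ and /e/, so it spirantizes to the fricative [v]. /swobeuziapkegbag/ → swoveuziapkegbag.
Rule 2 (regressive voicing assimilation): no segment meets the environment; /swoveuziapkegbag/ is unchanged.
Rule 3 (stop-cluster a-epenthesis): /p/ and /k/ form a stop–stop cluster, so [a] is inserted between them. /g/ and /b/ form a stop–stop cluster, so [a] is inserted between them. /swoveuziapkegbag/ → swoveuziapakegabag.
Rule 4 (final devoicing): /g/ is a voiced obstruent in word-final position, so it devoices to [k]. /swoveuziapakegabag/ → swoveuziapakegabak.

swoveuziapakegabak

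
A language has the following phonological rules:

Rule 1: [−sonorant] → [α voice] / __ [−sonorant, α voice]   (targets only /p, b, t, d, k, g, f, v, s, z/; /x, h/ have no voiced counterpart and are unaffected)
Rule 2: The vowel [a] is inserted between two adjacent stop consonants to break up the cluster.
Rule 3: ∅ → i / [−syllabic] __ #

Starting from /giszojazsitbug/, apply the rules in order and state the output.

gizzojassidabugi

Rule 1 (regressive voicing assimilation): /s/ precedes the voiced obstruent /z/, so it voices to [z] by assimilation. /z/ precedes the voiceless obstruent /s/, so it devoices to [s] by assimilation. /t/ precedes the voiced obstruent /b/, so it voices to [d] by assimilation. /giszojazsitbug/ → gizzojassidbug.
Rule 2 (stop-cluster a-epenthesis): /d/ and /b/ form a stop–stop cluster, so [a] is inserted between them. /gizzojassidbug/ → gizzojassidabug.
Rule 3 (final i-epenthesis): the form ends in the consonant /g/, so [i] is inserted word-finally. /gizzojassidabug/ → gizzojassidabugi.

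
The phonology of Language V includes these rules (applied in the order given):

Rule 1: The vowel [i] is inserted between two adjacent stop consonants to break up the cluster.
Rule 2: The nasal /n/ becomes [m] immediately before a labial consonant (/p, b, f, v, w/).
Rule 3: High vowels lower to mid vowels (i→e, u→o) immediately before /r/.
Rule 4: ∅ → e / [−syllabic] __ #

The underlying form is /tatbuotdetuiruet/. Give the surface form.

Rule 1 (stop-cluster i-epenthesis): /t/ and /b/ form a stop–stop cluster, so [i] is inserted between them. /t/ and /d/ form a stop–stop cluster, so [i] is inserted between them. /tatbuotdetuiruet/ → tatibuotidetuiruet.
Rule 2 (nasal place assimilation): no segment meets the environment; /tatibuotidetuiruet/ is unchanged.
Rule 3 (pre-rhotic lowering): /i/ is a high vowel immediately before /r/, so it lowers to [e]. /tatibuotidetuiruet/ → tatibuotidetueruet.
Rule 4 (final e-epenthesis): the form ends in the consonant /t/, so [e] is inserted word-finally. /tatibuotidetueruet/ → tatibuotidetueruete.

tatibuotidetueruete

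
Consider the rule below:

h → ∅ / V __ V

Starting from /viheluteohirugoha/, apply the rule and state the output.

vieluteoirugoa

/h/ occurs between vowels /i/ and /e/, so it deletes.
/h/ occurs between vowels /o/ and /i/, so it deletes.
/h/ occurs between vowels /o/ and /a/, so it deletes.
Surface form: [vieluteoirugoa].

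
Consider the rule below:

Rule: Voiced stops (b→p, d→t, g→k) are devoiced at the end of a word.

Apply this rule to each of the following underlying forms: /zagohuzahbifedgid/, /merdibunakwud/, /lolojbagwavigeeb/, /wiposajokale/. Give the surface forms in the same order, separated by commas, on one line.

zagohuzahbifedgit, merdibunakwut, lolojbagwavigeep, wiposajokale

/zagohuzahbifedgid/: /d/ is a voiced stop in word-final position, so it devoices to [t]. → [zagohuzahbifedgit].
/merdibunakwud/: /d/ is a voiced stop in word-final position, so it devoices to [t]. → [merdibunakwut].
/lolojbagwavigeeb/: /b/ is a voiced stop in word-final position, so it devoices to [p]. → [lolojbagwavigeep].
/wiposajokale/: the rule's environment is not met; surfaces unchanged as [wiposajokale].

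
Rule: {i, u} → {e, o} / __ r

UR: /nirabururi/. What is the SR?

neraborori

/i/ is a high vowel immediately before /r/, so it lowers to [e].
/u/ is a high vowel immediately before /r/, so it lowers to [o].
/u/ is a high vowel immediately before /r/, so it lowers to [o].
The other instance of /i/ does not occur in the required environment and remains unchanged.
Surface form: [neraborori].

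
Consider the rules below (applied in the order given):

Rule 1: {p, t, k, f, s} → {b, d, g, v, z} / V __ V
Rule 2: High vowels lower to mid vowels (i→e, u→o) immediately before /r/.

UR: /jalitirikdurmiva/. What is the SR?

Rule 1 (intervocalic voicing): /t/ is a voiceless obstruent between vowels /i/ and /i/, so it voices to [d]. /jalitirikdurmiva/ → jalidirikdurmiva.
Rule 2 (pre-rhotic lowering): /i/ is a high vowel immediately before /r/, so it lowers to [e]. /u/ is a high vowel immediately before /r/, so it lowers to [o]. /jalidirikdurmiva/ → jaliderikdormiva.

jaliderikdormiva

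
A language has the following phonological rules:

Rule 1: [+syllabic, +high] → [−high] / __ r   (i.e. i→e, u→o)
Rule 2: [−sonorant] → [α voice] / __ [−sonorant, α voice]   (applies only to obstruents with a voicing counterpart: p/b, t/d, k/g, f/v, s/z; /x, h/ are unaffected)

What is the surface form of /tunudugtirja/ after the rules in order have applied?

Rule 1 (pre-rhotic lowering): /i/ is a high vowel immediately before /r/, so it lowers to [e]. /tunudugtirja/ → tunudugterja.
Rule 2 (regressive voicing assimilation): /g/ precedes the voiceless obstruent /t/, so it devoices to [k] by assimilation. /tunudugterja/ → tunudukterja.

tunudukterja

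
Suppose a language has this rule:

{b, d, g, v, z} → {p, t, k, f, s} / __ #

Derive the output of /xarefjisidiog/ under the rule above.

xarefjisidiok

/g/ is a voiced obstruent in word-final position, so it devoices to [k].
The other instance of /d/ does not occur in the required environment and remains unchanged.
Surface form: [xarefjisidiok].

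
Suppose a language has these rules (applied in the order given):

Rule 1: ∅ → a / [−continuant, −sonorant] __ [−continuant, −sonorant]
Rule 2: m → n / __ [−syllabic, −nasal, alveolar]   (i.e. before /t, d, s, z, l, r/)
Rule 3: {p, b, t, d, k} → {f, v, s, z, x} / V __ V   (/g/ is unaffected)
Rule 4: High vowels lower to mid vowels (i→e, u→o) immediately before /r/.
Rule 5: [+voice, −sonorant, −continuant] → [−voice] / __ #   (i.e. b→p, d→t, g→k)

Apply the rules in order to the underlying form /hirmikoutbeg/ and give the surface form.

Rule 1 (stop-cluster a-epenthesis): /t/ and /b/ form a stop–stop cluster, so [a] is inserted between them. /hirmikoutbeg/ → hirmikoutabeg.
Rule 2 (nasal place assimilation): no segment meets the environment; /hirmikoutabeg/ is unchanged.
Rule 3 (intervocalic spirantization): /k/ is a stop between vowels /i/ and /o/, so it spirantizes to the fricative [x]. /t/ is a stop between vowels /u/ and /a/, so it spirantizes to the fricative [s]. /b/ is a stop between vowels /a/ and /e/, so it spirantizes to the fricative [v]. /hirmikoutabeg/ → hirmixousaveg.
Rule 4 (pre-rhotic lowering): /i/ is a high vowel immediately before /r/, so it lowers to [e]. /hirmixousaveg/ → hermixousaveg.
Rule 5 (final devoicing): /g/ is a voiced stop in word-final position, so it devoices to [k]. /hermixousaveg/ → hermixousavek.

hermixousavek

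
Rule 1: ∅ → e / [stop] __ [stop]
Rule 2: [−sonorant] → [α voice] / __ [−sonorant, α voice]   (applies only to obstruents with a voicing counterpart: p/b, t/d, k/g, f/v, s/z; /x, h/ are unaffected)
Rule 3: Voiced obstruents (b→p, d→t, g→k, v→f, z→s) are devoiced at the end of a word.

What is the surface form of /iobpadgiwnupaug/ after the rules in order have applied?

Rule 1 (stop-cluster e-epenthesis): /b/ and /p/ form a stop–stop cluster, so [e] is inserted between them. /d/ and /g/ form a stop–stop cluster, so [e] is inserted between them. /iobpadgiwnupaug/ → iobepadegiwnupaug.
Rule 2 (regressive voicing assimilation): no segment meets the environment; /iobepadegiwnupaug/ is unchanged.
Rule 3 (final devoicing): /g/ is a voiced obstruent in word-final position, so it devoices to [k]. /iobepadegiwnupaug/ → iobepadegiwnupauk.

iobepadegiwnupauk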